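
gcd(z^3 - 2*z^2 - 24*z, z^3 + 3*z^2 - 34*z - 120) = z^2 - 2*z - 24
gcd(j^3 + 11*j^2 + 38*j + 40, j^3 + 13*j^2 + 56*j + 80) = j^2 + 9*j + 20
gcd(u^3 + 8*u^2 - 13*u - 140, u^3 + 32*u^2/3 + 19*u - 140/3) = u^2 + 12*u + 35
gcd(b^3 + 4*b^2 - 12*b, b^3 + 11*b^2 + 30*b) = b^2 + 6*b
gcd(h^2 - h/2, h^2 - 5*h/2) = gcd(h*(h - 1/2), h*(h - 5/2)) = h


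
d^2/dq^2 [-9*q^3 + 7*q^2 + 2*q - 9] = 14 - 54*q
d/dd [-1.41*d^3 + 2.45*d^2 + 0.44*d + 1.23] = -4.23*d^2 + 4.9*d + 0.44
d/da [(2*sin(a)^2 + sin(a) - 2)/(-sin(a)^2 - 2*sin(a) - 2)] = 3*(-4*sin(a) + cos(a)^2 - 3)*cos(a)/(sin(a)^2 + 2*sin(a) + 2)^2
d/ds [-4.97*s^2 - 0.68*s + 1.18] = -9.94*s - 0.68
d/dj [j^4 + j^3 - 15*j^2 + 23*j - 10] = 4*j^3 + 3*j^2 - 30*j + 23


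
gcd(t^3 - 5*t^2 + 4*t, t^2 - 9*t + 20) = t - 4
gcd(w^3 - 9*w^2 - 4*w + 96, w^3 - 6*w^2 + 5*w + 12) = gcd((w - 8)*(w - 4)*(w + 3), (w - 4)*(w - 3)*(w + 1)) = w - 4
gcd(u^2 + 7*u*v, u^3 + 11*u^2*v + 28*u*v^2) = u^2 + 7*u*v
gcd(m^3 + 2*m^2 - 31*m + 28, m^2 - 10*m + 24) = m - 4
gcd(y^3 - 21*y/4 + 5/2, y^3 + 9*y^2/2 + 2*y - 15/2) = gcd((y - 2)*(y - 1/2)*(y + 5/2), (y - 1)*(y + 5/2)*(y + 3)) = y + 5/2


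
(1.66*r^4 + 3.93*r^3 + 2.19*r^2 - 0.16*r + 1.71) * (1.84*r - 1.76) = 3.0544*r^5 + 4.3096*r^4 - 2.8872*r^3 - 4.1488*r^2 + 3.428*r - 3.0096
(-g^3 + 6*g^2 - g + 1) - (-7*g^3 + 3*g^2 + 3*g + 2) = 6*g^3 + 3*g^2 - 4*g - 1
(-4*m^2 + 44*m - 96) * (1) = -4*m^2 + 44*m - 96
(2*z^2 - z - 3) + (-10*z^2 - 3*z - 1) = -8*z^2 - 4*z - 4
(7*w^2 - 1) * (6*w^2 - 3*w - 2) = 42*w^4 - 21*w^3 - 20*w^2 + 3*w + 2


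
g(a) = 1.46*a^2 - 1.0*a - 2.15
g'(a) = 2.92*a - 1.0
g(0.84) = -1.96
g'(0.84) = 1.45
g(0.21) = -2.30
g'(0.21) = -0.39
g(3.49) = 12.14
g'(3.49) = 9.19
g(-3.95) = 24.58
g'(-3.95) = -12.53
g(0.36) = -2.32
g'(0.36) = 0.05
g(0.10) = -2.24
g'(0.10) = -0.71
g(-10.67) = 174.74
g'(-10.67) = -32.16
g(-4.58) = 33.06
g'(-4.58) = -14.37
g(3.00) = 7.99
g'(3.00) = 7.76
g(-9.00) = 125.11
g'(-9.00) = -27.28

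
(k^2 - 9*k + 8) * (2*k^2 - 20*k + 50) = 2*k^4 - 38*k^3 + 246*k^2 - 610*k + 400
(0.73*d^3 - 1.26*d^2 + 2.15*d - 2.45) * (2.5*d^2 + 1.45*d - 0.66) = 1.825*d^5 - 2.0915*d^4 + 3.0662*d^3 - 2.1759*d^2 - 4.9715*d + 1.617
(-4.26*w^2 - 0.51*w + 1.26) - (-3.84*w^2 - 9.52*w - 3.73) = -0.42*w^2 + 9.01*w + 4.99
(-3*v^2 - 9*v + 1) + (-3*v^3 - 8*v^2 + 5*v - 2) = -3*v^3 - 11*v^2 - 4*v - 1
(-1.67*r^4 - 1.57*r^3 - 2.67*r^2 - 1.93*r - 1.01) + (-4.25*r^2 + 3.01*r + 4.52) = -1.67*r^4 - 1.57*r^3 - 6.92*r^2 + 1.08*r + 3.51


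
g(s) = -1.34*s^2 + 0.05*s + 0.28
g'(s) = 0.05 - 2.68*s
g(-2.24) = -6.56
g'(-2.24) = 6.05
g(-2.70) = -9.62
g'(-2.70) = 7.29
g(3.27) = -13.88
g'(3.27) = -8.71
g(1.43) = -2.39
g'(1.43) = -3.78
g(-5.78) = -44.78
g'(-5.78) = 15.54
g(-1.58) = -3.14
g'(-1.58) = 4.28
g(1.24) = -1.72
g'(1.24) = -3.27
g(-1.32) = -2.12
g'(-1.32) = 3.59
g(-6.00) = -48.26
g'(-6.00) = 16.13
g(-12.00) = -193.28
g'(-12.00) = 32.21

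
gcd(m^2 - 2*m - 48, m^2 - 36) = m + 6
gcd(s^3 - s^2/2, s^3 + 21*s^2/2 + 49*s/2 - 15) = s - 1/2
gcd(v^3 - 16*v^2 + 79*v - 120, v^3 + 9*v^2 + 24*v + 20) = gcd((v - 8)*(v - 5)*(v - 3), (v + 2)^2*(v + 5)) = 1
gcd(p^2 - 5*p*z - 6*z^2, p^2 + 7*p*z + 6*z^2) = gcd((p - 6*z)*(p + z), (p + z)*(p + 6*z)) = p + z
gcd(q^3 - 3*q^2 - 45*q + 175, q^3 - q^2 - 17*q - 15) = q - 5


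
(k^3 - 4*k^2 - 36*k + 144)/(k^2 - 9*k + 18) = (k^2 + 2*k - 24)/(k - 3)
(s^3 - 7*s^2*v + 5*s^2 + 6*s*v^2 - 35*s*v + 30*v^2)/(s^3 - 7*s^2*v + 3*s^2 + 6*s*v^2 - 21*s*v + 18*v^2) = (s + 5)/(s + 3)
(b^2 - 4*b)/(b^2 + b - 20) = b/(b + 5)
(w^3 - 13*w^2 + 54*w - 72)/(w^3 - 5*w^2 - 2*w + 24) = (w - 6)/(w + 2)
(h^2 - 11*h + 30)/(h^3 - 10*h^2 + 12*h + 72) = (h - 5)/(h^2 - 4*h - 12)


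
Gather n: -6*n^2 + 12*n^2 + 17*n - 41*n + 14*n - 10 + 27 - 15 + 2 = 6*n^2 - 10*n + 4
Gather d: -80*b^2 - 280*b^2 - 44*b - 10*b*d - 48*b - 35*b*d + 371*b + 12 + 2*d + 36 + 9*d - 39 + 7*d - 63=-360*b^2 + 279*b + d*(18 - 45*b) - 54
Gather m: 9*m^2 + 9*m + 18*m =9*m^2 + 27*m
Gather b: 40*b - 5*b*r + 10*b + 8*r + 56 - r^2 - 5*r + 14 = b*(50 - 5*r) - r^2 + 3*r + 70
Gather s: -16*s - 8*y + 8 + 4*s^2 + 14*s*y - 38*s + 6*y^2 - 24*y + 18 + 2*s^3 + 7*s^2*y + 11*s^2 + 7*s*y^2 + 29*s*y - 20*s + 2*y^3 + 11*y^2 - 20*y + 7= 2*s^3 + s^2*(7*y + 15) + s*(7*y^2 + 43*y - 74) + 2*y^3 + 17*y^2 - 52*y + 33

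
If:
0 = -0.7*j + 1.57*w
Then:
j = 2.24285714285714*w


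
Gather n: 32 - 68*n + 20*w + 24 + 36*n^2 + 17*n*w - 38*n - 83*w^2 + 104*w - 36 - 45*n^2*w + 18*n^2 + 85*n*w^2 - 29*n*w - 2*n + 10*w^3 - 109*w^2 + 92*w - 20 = n^2*(54 - 45*w) + n*(85*w^2 - 12*w - 108) + 10*w^3 - 192*w^2 + 216*w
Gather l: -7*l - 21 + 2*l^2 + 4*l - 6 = 2*l^2 - 3*l - 27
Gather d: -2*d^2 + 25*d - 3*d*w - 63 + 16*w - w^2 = -2*d^2 + d*(25 - 3*w) - w^2 + 16*w - 63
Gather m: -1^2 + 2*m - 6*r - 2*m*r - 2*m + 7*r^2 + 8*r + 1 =-2*m*r + 7*r^2 + 2*r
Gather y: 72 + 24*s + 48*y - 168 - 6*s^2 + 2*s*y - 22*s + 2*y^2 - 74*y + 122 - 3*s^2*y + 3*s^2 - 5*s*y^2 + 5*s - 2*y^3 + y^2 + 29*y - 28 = -3*s^2 + 7*s - 2*y^3 + y^2*(3 - 5*s) + y*(-3*s^2 + 2*s + 3) - 2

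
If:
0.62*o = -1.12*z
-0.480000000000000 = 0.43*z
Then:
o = 2.02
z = -1.12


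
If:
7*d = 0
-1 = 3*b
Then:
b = -1/3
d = 0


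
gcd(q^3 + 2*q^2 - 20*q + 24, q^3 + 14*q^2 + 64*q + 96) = q + 6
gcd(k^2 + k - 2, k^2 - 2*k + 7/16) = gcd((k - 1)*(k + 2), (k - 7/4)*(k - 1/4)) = 1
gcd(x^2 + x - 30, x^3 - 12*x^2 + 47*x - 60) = x - 5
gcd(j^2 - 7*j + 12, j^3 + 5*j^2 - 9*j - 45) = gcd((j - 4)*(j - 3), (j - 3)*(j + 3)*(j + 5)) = j - 3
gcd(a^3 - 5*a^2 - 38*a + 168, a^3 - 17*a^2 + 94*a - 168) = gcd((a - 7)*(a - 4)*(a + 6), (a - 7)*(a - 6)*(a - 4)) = a^2 - 11*a + 28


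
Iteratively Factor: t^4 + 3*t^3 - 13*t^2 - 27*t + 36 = (t - 1)*(t^3 + 4*t^2 - 9*t - 36) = (t - 1)*(t + 4)*(t^2 - 9) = (t - 1)*(t + 3)*(t + 4)*(t - 3)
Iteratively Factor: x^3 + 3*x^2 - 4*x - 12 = (x - 2)*(x^2 + 5*x + 6) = (x - 2)*(x + 3)*(x + 2)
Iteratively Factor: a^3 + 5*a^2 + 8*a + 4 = (a + 2)*(a^2 + 3*a + 2) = (a + 2)^2*(a + 1)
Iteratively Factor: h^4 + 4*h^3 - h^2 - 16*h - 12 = (h + 1)*(h^3 + 3*h^2 - 4*h - 12) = (h - 2)*(h + 1)*(h^2 + 5*h + 6) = (h - 2)*(h + 1)*(h + 3)*(h + 2)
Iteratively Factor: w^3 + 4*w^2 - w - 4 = (w + 4)*(w^2 - 1) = (w + 1)*(w + 4)*(w - 1)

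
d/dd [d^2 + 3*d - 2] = 2*d + 3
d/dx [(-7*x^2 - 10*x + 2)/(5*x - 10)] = (-7*x^2 + 28*x + 18)/(5*(x^2 - 4*x + 4))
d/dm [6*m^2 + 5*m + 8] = 12*m + 5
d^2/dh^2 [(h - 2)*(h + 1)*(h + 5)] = 6*h + 8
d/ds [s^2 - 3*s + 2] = 2*s - 3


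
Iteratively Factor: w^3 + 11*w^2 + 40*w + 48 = (w + 4)*(w^2 + 7*w + 12) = (w + 4)^2*(w + 3)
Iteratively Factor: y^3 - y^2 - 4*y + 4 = (y + 2)*(y^2 - 3*y + 2) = (y - 2)*(y + 2)*(y - 1)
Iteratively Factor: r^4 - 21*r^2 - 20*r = (r + 1)*(r^3 - r^2 - 20*r) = (r - 5)*(r + 1)*(r^2 + 4*r) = (r - 5)*(r + 1)*(r + 4)*(r)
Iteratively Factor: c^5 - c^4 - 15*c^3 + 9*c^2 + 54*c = (c + 2)*(c^4 - 3*c^3 - 9*c^2 + 27*c) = (c + 2)*(c + 3)*(c^3 - 6*c^2 + 9*c) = (c - 3)*(c + 2)*(c + 3)*(c^2 - 3*c) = c*(c - 3)*(c + 2)*(c + 3)*(c - 3)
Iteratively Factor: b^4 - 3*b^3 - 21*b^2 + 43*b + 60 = (b + 4)*(b^3 - 7*b^2 + 7*b + 15) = (b - 5)*(b + 4)*(b^2 - 2*b - 3) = (b - 5)*(b - 3)*(b + 4)*(b + 1)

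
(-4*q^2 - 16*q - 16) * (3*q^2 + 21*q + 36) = -12*q^4 - 132*q^3 - 528*q^2 - 912*q - 576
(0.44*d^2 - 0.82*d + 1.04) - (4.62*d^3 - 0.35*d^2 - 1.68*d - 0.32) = -4.62*d^3 + 0.79*d^2 + 0.86*d + 1.36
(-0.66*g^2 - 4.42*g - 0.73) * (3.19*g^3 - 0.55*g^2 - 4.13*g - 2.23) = -2.1054*g^5 - 13.7368*g^4 + 2.8281*g^3 + 20.1279*g^2 + 12.8715*g + 1.6279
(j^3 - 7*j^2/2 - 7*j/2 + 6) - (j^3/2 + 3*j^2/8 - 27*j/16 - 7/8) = j^3/2 - 31*j^2/8 - 29*j/16 + 55/8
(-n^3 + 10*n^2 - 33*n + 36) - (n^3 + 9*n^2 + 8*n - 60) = -2*n^3 + n^2 - 41*n + 96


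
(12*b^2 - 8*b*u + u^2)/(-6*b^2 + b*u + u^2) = (-6*b + u)/(3*b + u)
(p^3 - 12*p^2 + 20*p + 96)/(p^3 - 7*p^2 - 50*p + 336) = (p + 2)/(p + 7)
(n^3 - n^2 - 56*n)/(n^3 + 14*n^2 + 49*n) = (n - 8)/(n + 7)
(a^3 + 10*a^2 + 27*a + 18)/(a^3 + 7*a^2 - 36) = (a + 1)/(a - 2)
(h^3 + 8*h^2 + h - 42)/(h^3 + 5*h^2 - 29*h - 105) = (h - 2)/(h - 5)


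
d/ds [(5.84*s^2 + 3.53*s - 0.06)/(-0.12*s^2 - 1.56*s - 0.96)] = (-8.6868*s^2 - 11.2272*s - 3.4824)/(0.0144*s^4 + 0.3744*s^3 + 2.664*s^2 + 2.9952*s + 0.9216)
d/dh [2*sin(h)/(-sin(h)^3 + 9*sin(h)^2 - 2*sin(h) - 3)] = 2*(2*sin(h)^3 - 9*sin(h)^2 - 3)*cos(h)/(sin(h)^3 - 9*sin(h)^2 + 2*sin(h) + 3)^2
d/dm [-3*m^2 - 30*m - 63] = -6*m - 30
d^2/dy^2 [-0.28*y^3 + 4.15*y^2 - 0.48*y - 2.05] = 8.3 - 1.68*y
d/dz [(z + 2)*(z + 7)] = 2*z + 9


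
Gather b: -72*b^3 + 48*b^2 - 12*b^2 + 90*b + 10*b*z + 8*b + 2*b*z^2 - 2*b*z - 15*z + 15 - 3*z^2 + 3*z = -72*b^3 + 36*b^2 + b*(2*z^2 + 8*z + 98) - 3*z^2 - 12*z + 15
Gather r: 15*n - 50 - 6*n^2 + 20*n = -6*n^2 + 35*n - 50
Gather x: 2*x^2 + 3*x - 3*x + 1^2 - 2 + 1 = 2*x^2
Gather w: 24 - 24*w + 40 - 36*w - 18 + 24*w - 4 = 42 - 36*w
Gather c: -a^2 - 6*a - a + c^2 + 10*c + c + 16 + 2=-a^2 - 7*a + c^2 + 11*c + 18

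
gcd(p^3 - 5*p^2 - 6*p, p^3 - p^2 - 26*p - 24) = p^2 - 5*p - 6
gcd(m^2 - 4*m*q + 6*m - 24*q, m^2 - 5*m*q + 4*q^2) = -m + 4*q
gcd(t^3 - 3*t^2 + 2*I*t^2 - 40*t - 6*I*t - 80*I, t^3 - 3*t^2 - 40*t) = t^2 - 3*t - 40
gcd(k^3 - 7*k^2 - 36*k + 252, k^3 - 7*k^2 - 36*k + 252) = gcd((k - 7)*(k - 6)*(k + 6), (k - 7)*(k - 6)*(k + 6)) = k^3 - 7*k^2 - 36*k + 252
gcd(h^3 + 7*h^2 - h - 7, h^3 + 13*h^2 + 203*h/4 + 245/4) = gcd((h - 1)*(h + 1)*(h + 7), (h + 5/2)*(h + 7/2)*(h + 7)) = h + 7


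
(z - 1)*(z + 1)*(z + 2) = z^3 + 2*z^2 - z - 2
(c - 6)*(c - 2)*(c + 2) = c^3 - 6*c^2 - 4*c + 24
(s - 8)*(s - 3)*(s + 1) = s^3 - 10*s^2 + 13*s + 24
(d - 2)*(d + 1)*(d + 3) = d^3 + 2*d^2 - 5*d - 6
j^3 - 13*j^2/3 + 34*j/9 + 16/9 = (j - 8/3)*(j - 2)*(j + 1/3)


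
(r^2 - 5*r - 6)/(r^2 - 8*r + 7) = (r^2 - 5*r - 6)/(r^2 - 8*r + 7)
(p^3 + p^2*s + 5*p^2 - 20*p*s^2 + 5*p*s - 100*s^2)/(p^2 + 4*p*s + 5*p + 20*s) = (p^2 + p*s - 20*s^2)/(p + 4*s)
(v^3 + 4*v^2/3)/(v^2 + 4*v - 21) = v^2*(v + 4/3)/(v^2 + 4*v - 21)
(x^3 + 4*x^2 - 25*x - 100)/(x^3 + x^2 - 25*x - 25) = (x + 4)/(x + 1)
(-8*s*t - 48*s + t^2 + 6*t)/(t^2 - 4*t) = (-8*s*t - 48*s + t^2 + 6*t)/(t*(t - 4))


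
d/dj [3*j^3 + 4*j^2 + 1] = j*(9*j + 8)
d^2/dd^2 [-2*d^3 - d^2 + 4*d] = -12*d - 2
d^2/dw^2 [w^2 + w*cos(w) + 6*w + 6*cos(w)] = -w*cos(w) - 2*sin(w) - 6*cos(w) + 2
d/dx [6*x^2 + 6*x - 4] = 12*x + 6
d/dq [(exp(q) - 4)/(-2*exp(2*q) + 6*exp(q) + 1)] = (2*exp(2*q) - 16*exp(q) + 25)*exp(q)/(4*exp(4*q) - 24*exp(3*q) + 32*exp(2*q) + 12*exp(q) + 1)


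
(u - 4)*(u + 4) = u^2 - 16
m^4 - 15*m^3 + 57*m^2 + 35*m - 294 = (m - 7)^2*(m - 3)*(m + 2)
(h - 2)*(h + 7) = h^2 + 5*h - 14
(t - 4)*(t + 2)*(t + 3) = t^3 + t^2 - 14*t - 24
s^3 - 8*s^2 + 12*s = s*(s - 6)*(s - 2)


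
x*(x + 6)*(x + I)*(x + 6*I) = x^4 + 6*x^3 + 7*I*x^3 - 6*x^2 + 42*I*x^2 - 36*x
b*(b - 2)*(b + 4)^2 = b^4 + 6*b^3 - 32*b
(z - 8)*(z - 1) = z^2 - 9*z + 8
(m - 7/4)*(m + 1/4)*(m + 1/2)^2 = m^4 - m^3/2 - 27*m^2/16 - 13*m/16 - 7/64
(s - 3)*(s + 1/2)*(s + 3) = s^3 + s^2/2 - 9*s - 9/2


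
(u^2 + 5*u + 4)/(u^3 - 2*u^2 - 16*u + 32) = (u + 1)/(u^2 - 6*u + 8)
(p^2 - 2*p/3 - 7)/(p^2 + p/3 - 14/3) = (p - 3)/(p - 2)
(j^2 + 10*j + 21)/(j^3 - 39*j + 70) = (j + 3)/(j^2 - 7*j + 10)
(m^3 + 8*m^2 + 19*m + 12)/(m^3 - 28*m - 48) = (m^2 + 4*m + 3)/(m^2 - 4*m - 12)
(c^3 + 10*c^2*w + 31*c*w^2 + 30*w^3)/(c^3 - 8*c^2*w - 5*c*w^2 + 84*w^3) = (c^2 + 7*c*w + 10*w^2)/(c^2 - 11*c*w + 28*w^2)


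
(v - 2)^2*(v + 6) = v^3 + 2*v^2 - 20*v + 24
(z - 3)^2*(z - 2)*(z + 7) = z^4 - z^3 - 35*z^2 + 129*z - 126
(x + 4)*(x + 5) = x^2 + 9*x + 20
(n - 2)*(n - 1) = n^2 - 3*n + 2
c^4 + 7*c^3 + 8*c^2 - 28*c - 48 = (c - 2)*(c + 2)*(c + 3)*(c + 4)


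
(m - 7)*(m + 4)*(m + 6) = m^3 + 3*m^2 - 46*m - 168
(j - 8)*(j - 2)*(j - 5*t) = j^3 - 5*j^2*t - 10*j^2 + 50*j*t + 16*j - 80*t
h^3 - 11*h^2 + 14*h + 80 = (h - 8)*(h - 5)*(h + 2)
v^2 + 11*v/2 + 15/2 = (v + 5/2)*(v + 3)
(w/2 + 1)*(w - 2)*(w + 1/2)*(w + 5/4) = w^4/2 + 7*w^3/8 - 27*w^2/16 - 7*w/2 - 5/4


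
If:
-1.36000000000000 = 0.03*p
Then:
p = -45.33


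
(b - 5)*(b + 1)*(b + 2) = b^3 - 2*b^2 - 13*b - 10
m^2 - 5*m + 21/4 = (m - 7/2)*(m - 3/2)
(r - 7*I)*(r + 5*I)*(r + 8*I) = r^3 + 6*I*r^2 + 51*r + 280*I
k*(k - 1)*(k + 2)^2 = k^4 + 3*k^3 - 4*k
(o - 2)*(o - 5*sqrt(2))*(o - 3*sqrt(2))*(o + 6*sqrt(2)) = o^4 - 2*sqrt(2)*o^3 - 2*o^3 - 66*o^2 + 4*sqrt(2)*o^2 + 132*o + 180*sqrt(2)*o - 360*sqrt(2)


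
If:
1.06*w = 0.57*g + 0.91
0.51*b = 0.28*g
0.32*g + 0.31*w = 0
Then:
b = -0.30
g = -0.55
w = 0.56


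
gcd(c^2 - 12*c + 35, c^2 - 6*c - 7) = c - 7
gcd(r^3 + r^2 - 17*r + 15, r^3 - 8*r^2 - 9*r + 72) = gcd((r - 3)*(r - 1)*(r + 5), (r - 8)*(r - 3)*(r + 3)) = r - 3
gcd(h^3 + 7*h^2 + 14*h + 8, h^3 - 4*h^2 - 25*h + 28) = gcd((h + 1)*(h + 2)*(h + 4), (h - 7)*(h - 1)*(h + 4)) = h + 4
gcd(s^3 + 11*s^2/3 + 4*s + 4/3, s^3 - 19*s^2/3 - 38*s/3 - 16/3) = s^2 + 5*s/3 + 2/3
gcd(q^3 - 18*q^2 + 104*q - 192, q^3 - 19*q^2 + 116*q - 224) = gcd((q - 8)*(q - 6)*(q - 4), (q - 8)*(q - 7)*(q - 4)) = q^2 - 12*q + 32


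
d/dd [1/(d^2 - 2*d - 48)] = 2*(1 - d)/(-d^2 + 2*d + 48)^2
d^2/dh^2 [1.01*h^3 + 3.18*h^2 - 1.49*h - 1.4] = 6.06*h + 6.36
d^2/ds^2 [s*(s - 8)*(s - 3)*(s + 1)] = 12*s^2 - 60*s + 26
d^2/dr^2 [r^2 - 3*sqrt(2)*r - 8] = 2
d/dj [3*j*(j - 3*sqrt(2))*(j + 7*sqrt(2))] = 9*j^2 + 24*sqrt(2)*j - 126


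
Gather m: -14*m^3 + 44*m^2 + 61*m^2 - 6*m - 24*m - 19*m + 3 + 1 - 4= -14*m^3 + 105*m^2 - 49*m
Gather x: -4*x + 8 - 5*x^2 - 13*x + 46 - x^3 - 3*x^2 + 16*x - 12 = -x^3 - 8*x^2 - x + 42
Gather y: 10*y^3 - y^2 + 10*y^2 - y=10*y^3 + 9*y^2 - y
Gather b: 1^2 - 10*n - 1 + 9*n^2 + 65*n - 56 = 9*n^2 + 55*n - 56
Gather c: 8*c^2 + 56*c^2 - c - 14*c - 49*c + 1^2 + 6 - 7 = 64*c^2 - 64*c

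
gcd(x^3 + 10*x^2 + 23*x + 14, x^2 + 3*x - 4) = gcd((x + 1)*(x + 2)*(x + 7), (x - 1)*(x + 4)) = 1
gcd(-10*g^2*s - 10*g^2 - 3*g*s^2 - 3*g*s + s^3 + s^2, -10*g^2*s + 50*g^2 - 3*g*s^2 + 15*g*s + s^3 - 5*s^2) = -10*g^2 - 3*g*s + s^2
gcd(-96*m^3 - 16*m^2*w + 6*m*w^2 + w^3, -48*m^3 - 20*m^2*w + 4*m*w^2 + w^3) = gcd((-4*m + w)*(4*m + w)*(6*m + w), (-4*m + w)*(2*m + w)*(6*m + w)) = -24*m^2 + 2*m*w + w^2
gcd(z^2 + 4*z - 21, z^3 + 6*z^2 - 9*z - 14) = z + 7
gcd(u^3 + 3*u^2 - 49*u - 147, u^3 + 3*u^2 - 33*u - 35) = u + 7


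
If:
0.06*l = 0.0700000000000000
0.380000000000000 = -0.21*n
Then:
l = 1.17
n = -1.81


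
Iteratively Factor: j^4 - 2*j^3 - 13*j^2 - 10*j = (j + 1)*(j^3 - 3*j^2 - 10*j) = (j + 1)*(j + 2)*(j^2 - 5*j) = (j - 5)*(j + 1)*(j + 2)*(j)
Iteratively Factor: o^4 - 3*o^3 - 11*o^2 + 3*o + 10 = (o - 5)*(o^3 + 2*o^2 - o - 2) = (o - 5)*(o + 2)*(o^2 - 1) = (o - 5)*(o + 1)*(o + 2)*(o - 1)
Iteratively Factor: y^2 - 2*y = (y)*(y - 2)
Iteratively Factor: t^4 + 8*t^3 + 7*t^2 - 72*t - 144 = (t + 4)*(t^3 + 4*t^2 - 9*t - 36) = (t - 3)*(t + 4)*(t^2 + 7*t + 12) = (t - 3)*(t + 4)^2*(t + 3)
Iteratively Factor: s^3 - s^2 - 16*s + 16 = (s - 1)*(s^2 - 16) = (s - 4)*(s - 1)*(s + 4)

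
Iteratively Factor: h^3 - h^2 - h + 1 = (h - 1)*(h^2 - 1) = (h - 1)^2*(h + 1)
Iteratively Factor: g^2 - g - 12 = (g - 4)*(g + 3)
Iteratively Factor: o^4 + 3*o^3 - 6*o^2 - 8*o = (o)*(o^3 + 3*o^2 - 6*o - 8) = o*(o + 1)*(o^2 + 2*o - 8) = o*(o + 1)*(o + 4)*(o - 2)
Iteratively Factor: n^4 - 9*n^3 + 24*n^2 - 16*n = (n - 4)*(n^3 - 5*n^2 + 4*n) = n*(n - 4)*(n^2 - 5*n + 4) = n*(n - 4)*(n - 1)*(n - 4)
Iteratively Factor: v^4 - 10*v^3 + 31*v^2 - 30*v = (v - 3)*(v^3 - 7*v^2 + 10*v) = v*(v - 3)*(v^2 - 7*v + 10) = v*(v - 5)*(v - 3)*(v - 2)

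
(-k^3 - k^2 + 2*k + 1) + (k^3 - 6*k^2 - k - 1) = -7*k^2 + k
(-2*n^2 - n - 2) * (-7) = 14*n^2 + 7*n + 14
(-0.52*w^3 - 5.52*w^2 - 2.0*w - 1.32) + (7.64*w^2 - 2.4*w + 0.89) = -0.52*w^3 + 2.12*w^2 - 4.4*w - 0.43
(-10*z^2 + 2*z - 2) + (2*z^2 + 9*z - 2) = -8*z^2 + 11*z - 4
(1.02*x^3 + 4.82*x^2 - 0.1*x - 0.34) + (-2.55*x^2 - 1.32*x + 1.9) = 1.02*x^3 + 2.27*x^2 - 1.42*x + 1.56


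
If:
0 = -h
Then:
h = 0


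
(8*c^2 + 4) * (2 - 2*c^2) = -16*c^4 + 8*c^2 + 8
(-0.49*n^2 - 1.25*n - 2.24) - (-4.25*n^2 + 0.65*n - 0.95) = 3.76*n^2 - 1.9*n - 1.29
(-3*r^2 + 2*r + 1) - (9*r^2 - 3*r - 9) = -12*r^2 + 5*r + 10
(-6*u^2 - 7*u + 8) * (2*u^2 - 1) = -12*u^4 - 14*u^3 + 22*u^2 + 7*u - 8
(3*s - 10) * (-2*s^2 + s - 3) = -6*s^3 + 23*s^2 - 19*s + 30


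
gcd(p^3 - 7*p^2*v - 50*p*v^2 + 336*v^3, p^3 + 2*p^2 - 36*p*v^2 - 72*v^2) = p - 6*v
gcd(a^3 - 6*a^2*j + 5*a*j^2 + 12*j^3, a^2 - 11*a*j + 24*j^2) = a - 3*j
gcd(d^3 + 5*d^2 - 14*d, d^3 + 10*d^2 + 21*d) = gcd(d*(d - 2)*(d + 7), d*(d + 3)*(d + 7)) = d^2 + 7*d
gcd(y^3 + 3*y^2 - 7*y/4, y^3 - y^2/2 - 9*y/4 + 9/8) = y - 1/2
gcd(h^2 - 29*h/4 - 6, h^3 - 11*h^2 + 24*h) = h - 8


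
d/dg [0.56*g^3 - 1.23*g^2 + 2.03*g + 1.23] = 1.68*g^2 - 2.46*g + 2.03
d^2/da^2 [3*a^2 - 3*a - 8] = 6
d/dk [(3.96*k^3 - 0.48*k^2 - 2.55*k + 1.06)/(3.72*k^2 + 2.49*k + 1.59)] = (14.7312*k^4 + 19.7208*k^3 + 27.18*k^2 - 9.4128*k - 6.6939)/(13.8384*k^4 + 18.5256*k^3 + 18.0297*k^2 + 7.9182*k + 2.5281)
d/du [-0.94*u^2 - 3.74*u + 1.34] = -1.88*u - 3.74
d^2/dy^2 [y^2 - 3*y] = 2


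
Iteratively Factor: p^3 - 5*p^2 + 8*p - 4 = (p - 1)*(p^2 - 4*p + 4) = (p - 2)*(p - 1)*(p - 2)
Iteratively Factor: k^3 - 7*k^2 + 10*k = (k)*(k^2 - 7*k + 10) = k*(k - 2)*(k - 5)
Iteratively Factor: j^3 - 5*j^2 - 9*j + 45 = (j + 3)*(j^2 - 8*j + 15) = (j - 5)*(j + 3)*(j - 3)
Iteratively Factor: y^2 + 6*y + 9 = (y + 3)*(y + 3)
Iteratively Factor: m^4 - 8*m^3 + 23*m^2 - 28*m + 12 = (m - 1)*(m^3 - 7*m^2 + 16*m - 12) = (m - 2)*(m - 1)*(m^2 - 5*m + 6) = (m - 2)^2*(m - 1)*(m - 3)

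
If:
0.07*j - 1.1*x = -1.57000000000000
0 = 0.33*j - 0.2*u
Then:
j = 15.7142857142857*x - 22.4285714285714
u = 25.9285714285714*x - 37.0071428571429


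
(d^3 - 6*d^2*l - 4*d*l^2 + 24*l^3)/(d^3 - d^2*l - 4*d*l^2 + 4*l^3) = (d - 6*l)/(d - l)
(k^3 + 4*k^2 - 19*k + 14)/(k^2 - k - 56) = (k^2 - 3*k + 2)/(k - 8)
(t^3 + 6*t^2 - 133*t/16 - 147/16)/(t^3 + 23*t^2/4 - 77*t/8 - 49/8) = (4*t + 3)/(2*(2*t + 1))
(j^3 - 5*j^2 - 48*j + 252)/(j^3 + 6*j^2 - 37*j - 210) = (j - 6)/(j + 5)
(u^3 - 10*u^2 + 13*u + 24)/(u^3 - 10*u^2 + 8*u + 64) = (u^2 - 2*u - 3)/(u^2 - 2*u - 8)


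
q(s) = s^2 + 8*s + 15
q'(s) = 2*s + 8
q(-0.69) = 9.96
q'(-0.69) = 6.62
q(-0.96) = 8.24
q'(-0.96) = 6.08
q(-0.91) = 8.55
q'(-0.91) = 6.18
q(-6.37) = 4.62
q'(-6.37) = -4.74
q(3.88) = 61.09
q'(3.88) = 15.76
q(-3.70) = -0.91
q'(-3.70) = 0.60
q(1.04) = 24.40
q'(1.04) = 10.08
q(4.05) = 63.80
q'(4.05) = 16.10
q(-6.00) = 3.00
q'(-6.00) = -4.00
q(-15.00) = 120.00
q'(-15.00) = -22.00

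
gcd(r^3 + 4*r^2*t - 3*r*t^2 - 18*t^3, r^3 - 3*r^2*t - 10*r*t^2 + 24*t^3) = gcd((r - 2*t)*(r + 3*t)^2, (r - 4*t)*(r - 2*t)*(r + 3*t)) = r^2 + r*t - 6*t^2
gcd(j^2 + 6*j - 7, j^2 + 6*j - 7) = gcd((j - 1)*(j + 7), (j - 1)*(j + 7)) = j^2 + 6*j - 7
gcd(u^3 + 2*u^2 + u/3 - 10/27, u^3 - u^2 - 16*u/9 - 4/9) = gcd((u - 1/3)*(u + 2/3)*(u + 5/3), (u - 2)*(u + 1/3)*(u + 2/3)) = u + 2/3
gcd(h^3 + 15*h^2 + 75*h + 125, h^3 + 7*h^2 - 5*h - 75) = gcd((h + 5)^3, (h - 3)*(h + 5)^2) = h^2 + 10*h + 25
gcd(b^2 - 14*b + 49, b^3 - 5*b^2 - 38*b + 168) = b - 7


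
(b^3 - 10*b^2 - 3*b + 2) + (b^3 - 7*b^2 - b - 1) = 2*b^3 - 17*b^2 - 4*b + 1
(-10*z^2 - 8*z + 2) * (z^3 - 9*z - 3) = -10*z^5 - 8*z^4 + 92*z^3 + 102*z^2 + 6*z - 6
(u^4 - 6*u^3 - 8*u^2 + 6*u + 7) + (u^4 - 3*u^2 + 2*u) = 2*u^4 - 6*u^3 - 11*u^2 + 8*u + 7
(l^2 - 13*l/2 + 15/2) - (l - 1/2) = l^2 - 15*l/2 + 8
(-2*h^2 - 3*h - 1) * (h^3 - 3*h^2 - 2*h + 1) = -2*h^5 + 3*h^4 + 12*h^3 + 7*h^2 - h - 1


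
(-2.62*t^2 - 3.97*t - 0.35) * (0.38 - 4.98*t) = 13.0476*t^3 + 18.775*t^2 + 0.2344*t - 0.133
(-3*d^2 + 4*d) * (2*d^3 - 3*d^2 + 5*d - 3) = -6*d^5 + 17*d^4 - 27*d^3 + 29*d^2 - 12*d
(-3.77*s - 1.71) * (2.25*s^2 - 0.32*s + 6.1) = -8.4825*s^3 - 2.6411*s^2 - 22.4498*s - 10.431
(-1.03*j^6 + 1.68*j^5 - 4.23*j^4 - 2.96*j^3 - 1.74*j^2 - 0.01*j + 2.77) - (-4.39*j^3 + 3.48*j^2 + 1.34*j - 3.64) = -1.03*j^6 + 1.68*j^5 - 4.23*j^4 + 1.43*j^3 - 5.22*j^2 - 1.35*j + 6.41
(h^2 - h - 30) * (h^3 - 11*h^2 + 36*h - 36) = h^5 - 12*h^4 + 17*h^3 + 258*h^2 - 1044*h + 1080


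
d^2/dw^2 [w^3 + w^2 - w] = 6*w + 2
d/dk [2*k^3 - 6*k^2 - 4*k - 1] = 6*k^2 - 12*k - 4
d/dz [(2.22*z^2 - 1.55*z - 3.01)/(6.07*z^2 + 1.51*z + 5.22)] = (12.7607*z^2 + 59.7182*z - 3.5459)/(36.8449*z^4 + 18.3314*z^3 + 65.6509*z^2 + 15.7644*z + 27.2484)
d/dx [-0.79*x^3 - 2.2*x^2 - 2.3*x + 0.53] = -2.37*x^2 - 4.4*x - 2.3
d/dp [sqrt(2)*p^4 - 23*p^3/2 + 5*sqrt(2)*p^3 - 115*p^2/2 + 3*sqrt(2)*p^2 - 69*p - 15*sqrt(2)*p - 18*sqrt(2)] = 4*sqrt(2)*p^3 - 69*p^2/2 + 15*sqrt(2)*p^2 - 115*p + 6*sqrt(2)*p - 69 - 15*sqrt(2)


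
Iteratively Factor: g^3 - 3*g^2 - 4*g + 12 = (g - 2)*(g^2 - g - 6) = (g - 2)*(g + 2)*(g - 3)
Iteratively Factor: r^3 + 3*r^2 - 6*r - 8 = (r + 4)*(r^2 - r - 2) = (r - 2)*(r + 4)*(r + 1)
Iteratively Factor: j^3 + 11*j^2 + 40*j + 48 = (j + 4)*(j^2 + 7*j + 12) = (j + 3)*(j + 4)*(j + 4)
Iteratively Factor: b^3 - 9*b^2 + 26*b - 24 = (b - 3)*(b^2 - 6*b + 8) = (b - 3)*(b - 2)*(b - 4)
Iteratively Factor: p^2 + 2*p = (p)*(p + 2)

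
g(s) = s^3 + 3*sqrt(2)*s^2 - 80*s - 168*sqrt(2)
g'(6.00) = 78.91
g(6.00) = -348.85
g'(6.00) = 78.91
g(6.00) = -348.85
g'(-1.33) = -85.98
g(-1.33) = -126.04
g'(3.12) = -24.32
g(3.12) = -415.52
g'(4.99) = 37.04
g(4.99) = -406.89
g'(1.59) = -58.92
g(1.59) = -350.04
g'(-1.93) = -85.20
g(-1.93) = -74.57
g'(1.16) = -66.12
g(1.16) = -323.12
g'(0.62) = -73.59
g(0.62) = -285.32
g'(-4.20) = -62.72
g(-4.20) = 99.16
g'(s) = 3*s^2 + 6*sqrt(2)*s - 80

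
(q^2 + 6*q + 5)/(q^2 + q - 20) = (q + 1)/(q - 4)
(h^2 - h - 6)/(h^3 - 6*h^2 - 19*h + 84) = (h + 2)/(h^2 - 3*h - 28)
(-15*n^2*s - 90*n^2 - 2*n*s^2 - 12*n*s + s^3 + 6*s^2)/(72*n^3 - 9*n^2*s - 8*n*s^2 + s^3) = (-5*n*s - 30*n + s^2 + 6*s)/(24*n^2 - 11*n*s + s^2)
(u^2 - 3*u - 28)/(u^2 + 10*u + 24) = (u - 7)/(u + 6)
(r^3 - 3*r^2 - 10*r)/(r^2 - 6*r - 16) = r*(r - 5)/(r - 8)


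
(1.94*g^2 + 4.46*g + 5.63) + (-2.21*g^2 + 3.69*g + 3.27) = -0.27*g^2 + 8.15*g + 8.9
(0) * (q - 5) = 0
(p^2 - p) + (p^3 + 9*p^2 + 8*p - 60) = p^3 + 10*p^2 + 7*p - 60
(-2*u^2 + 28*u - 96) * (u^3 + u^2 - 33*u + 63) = -2*u^5 + 26*u^4 - 2*u^3 - 1146*u^2 + 4932*u - 6048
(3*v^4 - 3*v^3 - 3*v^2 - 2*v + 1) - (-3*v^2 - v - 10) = 3*v^4 - 3*v^3 - v + 11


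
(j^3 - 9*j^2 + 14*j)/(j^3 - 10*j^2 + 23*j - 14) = j/(j - 1)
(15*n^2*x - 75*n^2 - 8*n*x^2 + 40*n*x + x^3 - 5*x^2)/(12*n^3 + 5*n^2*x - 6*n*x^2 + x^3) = (-5*n*x + 25*n + x^2 - 5*x)/(-4*n^2 - 3*n*x + x^2)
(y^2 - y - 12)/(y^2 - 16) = (y + 3)/(y + 4)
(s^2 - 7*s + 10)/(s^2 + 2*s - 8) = (s - 5)/(s + 4)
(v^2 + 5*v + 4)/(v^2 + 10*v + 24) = (v + 1)/(v + 6)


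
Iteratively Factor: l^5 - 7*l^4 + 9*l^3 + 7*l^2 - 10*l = (l)*(l^4 - 7*l^3 + 9*l^2 + 7*l - 10) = l*(l - 1)*(l^3 - 6*l^2 + 3*l + 10) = l*(l - 5)*(l - 1)*(l^2 - l - 2) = l*(l - 5)*(l - 1)*(l + 1)*(l - 2)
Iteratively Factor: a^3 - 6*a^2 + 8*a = (a)*(a^2 - 6*a + 8) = a*(a - 2)*(a - 4)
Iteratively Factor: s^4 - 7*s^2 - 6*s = (s)*(s^3 - 7*s - 6) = s*(s + 1)*(s^2 - s - 6) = s*(s - 3)*(s + 1)*(s + 2)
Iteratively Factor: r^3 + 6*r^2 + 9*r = (r + 3)*(r^2 + 3*r) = (r + 3)^2*(r)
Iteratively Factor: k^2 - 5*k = (k)*(k - 5)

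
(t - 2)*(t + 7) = t^2 + 5*t - 14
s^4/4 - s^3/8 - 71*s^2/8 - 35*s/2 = s*(s/4 + 1)*(s - 7)*(s + 5/2)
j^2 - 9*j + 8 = (j - 8)*(j - 1)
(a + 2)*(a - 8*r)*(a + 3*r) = a^3 - 5*a^2*r + 2*a^2 - 24*a*r^2 - 10*a*r - 48*r^2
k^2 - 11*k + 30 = (k - 6)*(k - 5)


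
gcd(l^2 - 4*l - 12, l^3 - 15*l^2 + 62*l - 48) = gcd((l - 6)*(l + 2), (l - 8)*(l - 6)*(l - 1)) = l - 6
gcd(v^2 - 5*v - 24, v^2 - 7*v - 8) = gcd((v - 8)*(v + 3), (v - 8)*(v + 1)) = v - 8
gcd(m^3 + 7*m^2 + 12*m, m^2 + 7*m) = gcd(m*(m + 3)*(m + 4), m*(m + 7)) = m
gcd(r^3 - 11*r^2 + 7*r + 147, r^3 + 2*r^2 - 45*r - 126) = r^2 - 4*r - 21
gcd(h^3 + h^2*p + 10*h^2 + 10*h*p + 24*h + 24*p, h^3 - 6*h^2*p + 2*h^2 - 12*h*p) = 1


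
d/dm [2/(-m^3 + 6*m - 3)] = 6*(m^2 - 2)/(m^3 - 6*m + 3)^2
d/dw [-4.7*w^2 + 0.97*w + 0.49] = 0.97 - 9.4*w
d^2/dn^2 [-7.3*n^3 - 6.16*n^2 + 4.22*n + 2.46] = -43.8*n - 12.32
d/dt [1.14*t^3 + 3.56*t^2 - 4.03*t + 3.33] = 3.42*t^2 + 7.12*t - 4.03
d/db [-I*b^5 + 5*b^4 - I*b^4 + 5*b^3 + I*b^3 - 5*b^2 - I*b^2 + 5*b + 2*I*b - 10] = -5*I*b^4 + 4*b^3*(5 - I) + 3*b^2*(5 + I) - 2*b*(5 + I) + 5 + 2*I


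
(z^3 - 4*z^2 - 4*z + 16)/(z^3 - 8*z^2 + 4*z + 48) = (z - 2)/(z - 6)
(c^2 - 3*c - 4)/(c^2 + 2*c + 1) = (c - 4)/(c + 1)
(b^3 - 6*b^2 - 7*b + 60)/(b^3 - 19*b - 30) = (b - 4)/(b + 2)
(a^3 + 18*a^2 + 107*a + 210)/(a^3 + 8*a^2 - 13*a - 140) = (a + 6)/(a - 4)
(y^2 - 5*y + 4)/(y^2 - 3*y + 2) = (y - 4)/(y - 2)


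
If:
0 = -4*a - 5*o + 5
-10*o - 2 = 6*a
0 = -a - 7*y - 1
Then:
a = 6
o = -19/5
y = -1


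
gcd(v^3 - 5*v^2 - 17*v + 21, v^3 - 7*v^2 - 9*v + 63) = v^2 - 4*v - 21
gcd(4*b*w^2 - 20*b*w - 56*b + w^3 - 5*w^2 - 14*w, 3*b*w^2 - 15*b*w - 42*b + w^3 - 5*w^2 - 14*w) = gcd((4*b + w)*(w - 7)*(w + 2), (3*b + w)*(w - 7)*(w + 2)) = w^2 - 5*w - 14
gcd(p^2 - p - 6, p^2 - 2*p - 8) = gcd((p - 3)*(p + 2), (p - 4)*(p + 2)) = p + 2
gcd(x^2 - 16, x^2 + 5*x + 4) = x + 4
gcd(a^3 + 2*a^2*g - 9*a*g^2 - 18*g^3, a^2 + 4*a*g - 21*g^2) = a - 3*g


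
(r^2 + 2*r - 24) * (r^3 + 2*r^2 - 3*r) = r^5 + 4*r^4 - 23*r^3 - 54*r^2 + 72*r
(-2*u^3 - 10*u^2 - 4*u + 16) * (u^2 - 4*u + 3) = -2*u^5 - 2*u^4 + 30*u^3 + 2*u^2 - 76*u + 48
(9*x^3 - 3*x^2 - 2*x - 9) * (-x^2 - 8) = -9*x^5 + 3*x^4 - 70*x^3 + 33*x^2 + 16*x + 72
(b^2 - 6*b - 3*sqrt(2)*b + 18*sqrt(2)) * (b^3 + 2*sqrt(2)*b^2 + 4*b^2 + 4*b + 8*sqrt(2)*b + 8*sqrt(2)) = b^5 - 2*b^4 - sqrt(2)*b^4 - 32*b^3 + 2*sqrt(2)*b^3 + 20*sqrt(2)*b^2 + 24*sqrt(2)*b + 240*b + 288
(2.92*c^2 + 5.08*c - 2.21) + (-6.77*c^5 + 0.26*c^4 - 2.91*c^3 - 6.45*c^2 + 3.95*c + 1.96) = -6.77*c^5 + 0.26*c^4 - 2.91*c^3 - 3.53*c^2 + 9.03*c - 0.25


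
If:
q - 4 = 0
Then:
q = 4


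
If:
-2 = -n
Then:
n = 2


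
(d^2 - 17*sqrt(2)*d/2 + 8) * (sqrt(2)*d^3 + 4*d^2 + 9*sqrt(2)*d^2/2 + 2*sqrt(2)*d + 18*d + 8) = sqrt(2)*d^5 - 13*d^4 + 9*sqrt(2)*d^4/2 - 117*d^3/2 - 24*sqrt(2)*d^3 - 117*sqrt(2)*d^2 + 6*d^2 - 52*sqrt(2)*d + 144*d + 64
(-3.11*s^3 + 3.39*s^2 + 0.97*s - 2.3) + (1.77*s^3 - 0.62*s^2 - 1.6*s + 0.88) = -1.34*s^3 + 2.77*s^2 - 0.63*s - 1.42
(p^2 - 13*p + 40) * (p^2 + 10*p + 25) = p^4 - 3*p^3 - 65*p^2 + 75*p + 1000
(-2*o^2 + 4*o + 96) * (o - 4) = -2*o^3 + 12*o^2 + 80*o - 384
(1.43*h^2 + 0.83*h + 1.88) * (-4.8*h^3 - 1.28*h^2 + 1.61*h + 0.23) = -6.864*h^5 - 5.8144*h^4 - 7.7841*h^3 - 0.7412*h^2 + 3.2177*h + 0.4324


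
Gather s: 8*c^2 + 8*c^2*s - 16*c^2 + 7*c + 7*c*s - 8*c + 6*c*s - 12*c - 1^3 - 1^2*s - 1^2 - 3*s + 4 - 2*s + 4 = -8*c^2 - 13*c + s*(8*c^2 + 13*c - 6) + 6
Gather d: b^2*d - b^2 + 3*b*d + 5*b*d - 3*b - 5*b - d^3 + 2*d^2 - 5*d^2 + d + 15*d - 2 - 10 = -b^2 - 8*b - d^3 - 3*d^2 + d*(b^2 + 8*b + 16) - 12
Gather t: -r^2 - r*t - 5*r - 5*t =-r^2 - 5*r + t*(-r - 5)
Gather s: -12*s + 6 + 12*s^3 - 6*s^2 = 12*s^3 - 6*s^2 - 12*s + 6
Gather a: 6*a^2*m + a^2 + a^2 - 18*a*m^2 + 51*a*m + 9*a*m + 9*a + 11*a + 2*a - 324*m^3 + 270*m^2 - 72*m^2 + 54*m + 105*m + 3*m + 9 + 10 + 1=a^2*(6*m + 2) + a*(-18*m^2 + 60*m + 22) - 324*m^3 + 198*m^2 + 162*m + 20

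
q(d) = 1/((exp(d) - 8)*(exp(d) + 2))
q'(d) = -exp(d)/((exp(d) - 8)*(exp(d) + 2)^2) - exp(d)/((exp(d) - 8)^2*(exp(d) + 2)) = 2*(3 - exp(d))*exp(d)/(exp(4*d) - 12*exp(3*d) + 4*exp(2*d) + 192*exp(d) + 256)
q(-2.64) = -0.06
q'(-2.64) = 0.00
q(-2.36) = -0.06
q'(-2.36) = 0.00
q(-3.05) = -0.06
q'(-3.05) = 0.00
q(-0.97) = -0.06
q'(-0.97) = 0.01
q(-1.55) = -0.06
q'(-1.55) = 0.00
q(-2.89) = -0.06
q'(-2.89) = 0.00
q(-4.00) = -0.06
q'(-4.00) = 0.00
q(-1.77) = -0.06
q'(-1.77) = 0.00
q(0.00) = -0.05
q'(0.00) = 0.01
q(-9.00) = -0.06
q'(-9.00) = 0.00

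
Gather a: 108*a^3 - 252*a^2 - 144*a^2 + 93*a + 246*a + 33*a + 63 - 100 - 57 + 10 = 108*a^3 - 396*a^2 + 372*a - 84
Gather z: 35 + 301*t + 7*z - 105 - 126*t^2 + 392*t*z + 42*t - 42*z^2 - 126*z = -126*t^2 + 343*t - 42*z^2 + z*(392*t - 119) - 70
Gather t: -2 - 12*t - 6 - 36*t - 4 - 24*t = -72*t - 12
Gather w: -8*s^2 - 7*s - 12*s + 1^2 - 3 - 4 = -8*s^2 - 19*s - 6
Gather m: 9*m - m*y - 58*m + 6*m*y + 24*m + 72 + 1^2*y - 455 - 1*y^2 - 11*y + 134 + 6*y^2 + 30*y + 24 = m*(5*y - 25) + 5*y^2 + 20*y - 225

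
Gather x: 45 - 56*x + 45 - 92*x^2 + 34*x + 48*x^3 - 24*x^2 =48*x^3 - 116*x^2 - 22*x + 90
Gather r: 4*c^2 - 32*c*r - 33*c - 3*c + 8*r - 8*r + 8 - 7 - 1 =4*c^2 - 32*c*r - 36*c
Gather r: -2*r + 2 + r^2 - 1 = r^2 - 2*r + 1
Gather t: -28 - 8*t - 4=-8*t - 32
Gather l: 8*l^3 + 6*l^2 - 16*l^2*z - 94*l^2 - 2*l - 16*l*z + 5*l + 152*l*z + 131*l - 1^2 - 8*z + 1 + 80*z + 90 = 8*l^3 + l^2*(-16*z - 88) + l*(136*z + 134) + 72*z + 90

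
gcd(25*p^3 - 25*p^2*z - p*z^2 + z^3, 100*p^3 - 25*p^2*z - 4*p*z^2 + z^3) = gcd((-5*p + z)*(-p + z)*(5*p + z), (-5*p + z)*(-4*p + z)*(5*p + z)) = -25*p^2 + z^2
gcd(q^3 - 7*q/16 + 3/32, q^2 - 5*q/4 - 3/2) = q + 3/4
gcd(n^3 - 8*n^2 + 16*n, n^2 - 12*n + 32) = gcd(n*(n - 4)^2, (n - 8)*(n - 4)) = n - 4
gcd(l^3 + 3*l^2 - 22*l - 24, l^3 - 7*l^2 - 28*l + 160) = l - 4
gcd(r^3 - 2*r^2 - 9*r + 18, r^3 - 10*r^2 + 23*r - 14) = r - 2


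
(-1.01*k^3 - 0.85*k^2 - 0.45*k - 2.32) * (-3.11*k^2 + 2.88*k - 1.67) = 3.1411*k^5 - 0.2653*k^4 + 0.6382*k^3 + 7.3387*k^2 - 5.9301*k + 3.8744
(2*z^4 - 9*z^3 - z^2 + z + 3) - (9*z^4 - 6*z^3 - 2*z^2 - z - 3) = -7*z^4 - 3*z^3 + z^2 + 2*z + 6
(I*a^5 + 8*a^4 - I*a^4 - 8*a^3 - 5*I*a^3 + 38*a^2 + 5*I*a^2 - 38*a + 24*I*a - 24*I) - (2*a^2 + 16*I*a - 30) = I*a^5 + 8*a^4 - I*a^4 - 8*a^3 - 5*I*a^3 + 36*a^2 + 5*I*a^2 - 38*a + 8*I*a + 30 - 24*I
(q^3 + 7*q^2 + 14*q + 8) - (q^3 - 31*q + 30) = 7*q^2 + 45*q - 22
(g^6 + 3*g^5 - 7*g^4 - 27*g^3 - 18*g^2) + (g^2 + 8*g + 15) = g^6 + 3*g^5 - 7*g^4 - 27*g^3 - 17*g^2 + 8*g + 15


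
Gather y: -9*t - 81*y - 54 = -9*t - 81*y - 54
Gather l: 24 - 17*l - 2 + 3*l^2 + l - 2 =3*l^2 - 16*l + 20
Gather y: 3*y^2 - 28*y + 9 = 3*y^2 - 28*y + 9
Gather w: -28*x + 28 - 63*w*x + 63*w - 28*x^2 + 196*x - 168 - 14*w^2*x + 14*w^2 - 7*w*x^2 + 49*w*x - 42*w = w^2*(14 - 14*x) + w*(-7*x^2 - 14*x + 21) - 28*x^2 + 168*x - 140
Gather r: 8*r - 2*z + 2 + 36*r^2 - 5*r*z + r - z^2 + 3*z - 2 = 36*r^2 + r*(9 - 5*z) - z^2 + z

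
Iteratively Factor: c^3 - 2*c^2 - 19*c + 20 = (c + 4)*(c^2 - 6*c + 5) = (c - 5)*(c + 4)*(c - 1)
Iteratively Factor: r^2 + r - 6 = (r - 2)*(r + 3)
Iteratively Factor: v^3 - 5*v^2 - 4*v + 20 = (v + 2)*(v^2 - 7*v + 10) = (v - 2)*(v + 2)*(v - 5)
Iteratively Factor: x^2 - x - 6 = (x - 3)*(x + 2)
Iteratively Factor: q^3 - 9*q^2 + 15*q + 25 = (q - 5)*(q^2 - 4*q - 5) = (q - 5)^2*(q + 1)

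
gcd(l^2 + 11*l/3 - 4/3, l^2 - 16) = l + 4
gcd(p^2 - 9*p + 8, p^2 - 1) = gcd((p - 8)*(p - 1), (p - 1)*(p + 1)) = p - 1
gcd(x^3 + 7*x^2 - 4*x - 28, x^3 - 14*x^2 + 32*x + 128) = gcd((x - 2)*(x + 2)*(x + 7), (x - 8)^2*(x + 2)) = x + 2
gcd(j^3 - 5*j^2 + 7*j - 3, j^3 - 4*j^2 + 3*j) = j^2 - 4*j + 3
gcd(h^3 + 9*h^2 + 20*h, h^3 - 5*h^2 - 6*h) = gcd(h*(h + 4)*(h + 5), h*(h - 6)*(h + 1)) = h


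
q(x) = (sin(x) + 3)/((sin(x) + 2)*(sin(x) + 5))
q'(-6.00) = -0.08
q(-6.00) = 0.27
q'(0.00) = -0.11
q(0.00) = 0.30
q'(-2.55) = 0.16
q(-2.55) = 0.38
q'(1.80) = 0.01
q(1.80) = 0.22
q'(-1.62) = 0.02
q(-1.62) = 0.50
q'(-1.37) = -0.07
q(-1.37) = 0.49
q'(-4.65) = 0.00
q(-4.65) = 0.22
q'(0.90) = -0.04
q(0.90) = 0.24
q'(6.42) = -0.10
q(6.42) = 0.29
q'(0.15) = -0.10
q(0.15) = 0.28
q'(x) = -(sin(x) + 3)*cos(x)/((sin(x) + 2)*(sin(x) + 5)^2) + cos(x)/((sin(x) + 2)*(sin(x) + 5)) - (sin(x) + 3)*cos(x)/((sin(x) + 2)^2*(sin(x) + 5))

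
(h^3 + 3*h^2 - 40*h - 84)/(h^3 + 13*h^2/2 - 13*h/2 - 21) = 2*(h^2 - 4*h - 12)/(2*h^2 - h - 6)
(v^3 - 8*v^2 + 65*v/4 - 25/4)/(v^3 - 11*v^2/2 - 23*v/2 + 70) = (4*v^2 - 12*v + 5)/(2*(2*v^2 - v - 28))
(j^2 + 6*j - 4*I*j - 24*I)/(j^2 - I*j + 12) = (j + 6)/(j + 3*I)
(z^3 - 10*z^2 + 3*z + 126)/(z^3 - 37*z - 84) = (z - 6)/(z + 4)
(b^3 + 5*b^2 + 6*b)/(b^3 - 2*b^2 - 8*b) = (b + 3)/(b - 4)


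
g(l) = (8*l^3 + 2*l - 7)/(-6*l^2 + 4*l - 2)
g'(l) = (12*l - 4)*(8*l^3 + 2*l - 7)/(-6*l^2 + 4*l - 2)^2 + (24*l^2 + 2)/(-6*l^2 + 4*l - 2) = (-12*l^4 + 16*l^3 - 9*l^2 - 21*l + 6)/(9*l^4 - 12*l^3 + 10*l^2 - 4*l + 1)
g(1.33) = -1.99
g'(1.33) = -2.84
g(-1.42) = 1.66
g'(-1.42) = -0.79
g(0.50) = 3.33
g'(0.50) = -9.78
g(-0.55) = 1.57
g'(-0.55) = 1.22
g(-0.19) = 2.50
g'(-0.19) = 4.31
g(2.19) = -3.70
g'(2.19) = -1.58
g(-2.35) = 2.59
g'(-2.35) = -1.15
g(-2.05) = 2.26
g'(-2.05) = -1.08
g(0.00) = 3.50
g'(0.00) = 6.00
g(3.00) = -4.89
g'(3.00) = -1.40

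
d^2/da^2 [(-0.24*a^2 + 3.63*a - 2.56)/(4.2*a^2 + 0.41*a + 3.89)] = (7.105427357601e-15*a^4 + 128.89296*a^3 - 247.42368*a^2 - 382.29156*a + 63.947506)/(74.088*a^6 + 21.6972*a^5 + 207.97686*a^4 + 40.260401*a^3 + 192.626187*a^2 + 18.612483*a + 58.863869)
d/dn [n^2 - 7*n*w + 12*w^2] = 2*n - 7*w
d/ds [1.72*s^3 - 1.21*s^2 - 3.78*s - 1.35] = 5.16*s^2 - 2.42*s - 3.78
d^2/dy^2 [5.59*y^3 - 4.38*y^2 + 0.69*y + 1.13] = 33.54*y - 8.76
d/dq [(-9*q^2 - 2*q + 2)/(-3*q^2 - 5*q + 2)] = 3*(13*q^2 - 8*q + 2)/(9*q^4 + 30*q^3 + 13*q^2 - 20*q + 4)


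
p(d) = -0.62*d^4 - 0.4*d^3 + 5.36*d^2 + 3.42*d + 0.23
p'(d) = -2.48*d^3 - 1.2*d^2 + 10.72*d + 3.42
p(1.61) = 13.79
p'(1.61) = 7.22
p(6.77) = -1157.47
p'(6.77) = -748.52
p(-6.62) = -862.22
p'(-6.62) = 599.36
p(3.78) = -58.44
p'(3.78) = -107.15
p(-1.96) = 7.98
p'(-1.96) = -3.53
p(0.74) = 5.35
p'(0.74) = 9.69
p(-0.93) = 1.54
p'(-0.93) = -5.59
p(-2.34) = 8.11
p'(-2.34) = 3.54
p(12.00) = -12734.41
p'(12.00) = -4326.18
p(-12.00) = -11434.09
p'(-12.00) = 3987.42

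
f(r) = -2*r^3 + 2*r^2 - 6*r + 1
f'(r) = -6*r^2 + 4*r - 6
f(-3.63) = 144.80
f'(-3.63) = -99.58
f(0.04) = 0.76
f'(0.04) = -5.85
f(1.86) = -16.11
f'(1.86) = -19.32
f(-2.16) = 43.45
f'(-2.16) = -42.63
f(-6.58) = 696.85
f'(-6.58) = -292.10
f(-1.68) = 26.21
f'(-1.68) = -29.65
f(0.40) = -1.21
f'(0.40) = -5.36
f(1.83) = -15.54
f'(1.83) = -18.77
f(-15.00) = 7291.00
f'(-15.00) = -1416.00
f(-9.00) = 1675.00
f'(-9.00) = -528.00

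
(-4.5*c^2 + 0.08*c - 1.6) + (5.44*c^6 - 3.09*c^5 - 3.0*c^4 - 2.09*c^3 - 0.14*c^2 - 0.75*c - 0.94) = 5.44*c^6 - 3.09*c^5 - 3.0*c^4 - 2.09*c^3 - 4.64*c^2 - 0.67*c - 2.54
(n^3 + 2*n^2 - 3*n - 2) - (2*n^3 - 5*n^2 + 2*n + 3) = -n^3 + 7*n^2 - 5*n - 5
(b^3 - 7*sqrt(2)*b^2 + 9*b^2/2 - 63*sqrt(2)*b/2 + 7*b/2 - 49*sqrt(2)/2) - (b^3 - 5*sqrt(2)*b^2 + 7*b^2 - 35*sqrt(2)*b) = -2*sqrt(2)*b^2 - 5*b^2/2 + 7*b/2 + 7*sqrt(2)*b/2 - 49*sqrt(2)/2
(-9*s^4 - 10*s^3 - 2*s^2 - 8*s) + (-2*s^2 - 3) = -9*s^4 - 10*s^3 - 4*s^2 - 8*s - 3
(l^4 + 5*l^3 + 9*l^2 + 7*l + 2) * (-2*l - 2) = -2*l^5 - 12*l^4 - 28*l^3 - 32*l^2 - 18*l - 4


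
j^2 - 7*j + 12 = (j - 4)*(j - 3)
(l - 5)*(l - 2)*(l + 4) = l^3 - 3*l^2 - 18*l + 40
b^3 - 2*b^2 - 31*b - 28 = (b - 7)*(b + 1)*(b + 4)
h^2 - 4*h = h*(h - 4)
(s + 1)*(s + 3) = s^2 + 4*s + 3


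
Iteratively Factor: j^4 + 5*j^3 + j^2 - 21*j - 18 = (j + 3)*(j^3 + 2*j^2 - 5*j - 6) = (j + 1)*(j + 3)*(j^2 + j - 6) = (j - 2)*(j + 1)*(j + 3)*(j + 3)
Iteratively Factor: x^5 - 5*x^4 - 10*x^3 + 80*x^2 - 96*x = (x - 2)*(x^4 - 3*x^3 - 16*x^2 + 48*x) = (x - 4)*(x - 2)*(x^3 + x^2 - 12*x) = (x - 4)*(x - 3)*(x - 2)*(x^2 + 4*x) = (x - 4)*(x - 3)*(x - 2)*(x + 4)*(x)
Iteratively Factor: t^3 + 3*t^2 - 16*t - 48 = (t + 3)*(t^2 - 16) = (t - 4)*(t + 3)*(t + 4)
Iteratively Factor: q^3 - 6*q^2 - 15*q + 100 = (q - 5)*(q^2 - q - 20) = (q - 5)*(q + 4)*(q - 5)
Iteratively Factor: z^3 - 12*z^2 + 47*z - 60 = (z - 3)*(z^2 - 9*z + 20) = (z - 5)*(z - 3)*(z - 4)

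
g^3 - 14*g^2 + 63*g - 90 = (g - 6)*(g - 5)*(g - 3)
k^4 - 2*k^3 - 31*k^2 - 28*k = k*(k - 7)*(k + 1)*(k + 4)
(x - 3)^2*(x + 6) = x^3 - 27*x + 54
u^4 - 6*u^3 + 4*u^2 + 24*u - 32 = (u - 4)*(u - 2)^2*(u + 2)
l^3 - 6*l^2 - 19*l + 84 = (l - 7)*(l - 3)*(l + 4)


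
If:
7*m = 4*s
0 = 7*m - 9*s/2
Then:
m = 0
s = 0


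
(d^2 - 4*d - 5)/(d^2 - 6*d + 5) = (d + 1)/(d - 1)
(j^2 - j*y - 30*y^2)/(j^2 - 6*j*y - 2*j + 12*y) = (j + 5*y)/(j - 2)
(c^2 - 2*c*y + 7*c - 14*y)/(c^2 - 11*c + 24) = (c^2 - 2*c*y + 7*c - 14*y)/(c^2 - 11*c + 24)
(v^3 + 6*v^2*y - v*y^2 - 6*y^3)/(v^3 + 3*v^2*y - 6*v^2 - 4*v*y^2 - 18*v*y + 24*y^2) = (v^2 + 7*v*y + 6*y^2)/(v^2 + 4*v*y - 6*v - 24*y)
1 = 1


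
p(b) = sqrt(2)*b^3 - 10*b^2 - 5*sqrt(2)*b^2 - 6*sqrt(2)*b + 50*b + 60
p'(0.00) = 41.51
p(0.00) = 60.00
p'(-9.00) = 692.45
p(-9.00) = -2727.35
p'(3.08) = -23.40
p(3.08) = 67.24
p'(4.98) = -23.29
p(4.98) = 18.04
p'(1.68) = -3.87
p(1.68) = 88.27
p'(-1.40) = 97.63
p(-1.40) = -35.46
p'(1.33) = 3.61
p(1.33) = 88.34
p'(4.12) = -27.13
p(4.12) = 40.17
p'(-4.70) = 295.70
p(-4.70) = -659.05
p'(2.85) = -21.33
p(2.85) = 72.40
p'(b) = 3*sqrt(2)*b^2 - 20*b - 10*sqrt(2)*b - 6*sqrt(2) + 50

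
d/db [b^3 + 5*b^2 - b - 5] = 3*b^2 + 10*b - 1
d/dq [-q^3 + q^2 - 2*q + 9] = -3*q^2 + 2*q - 2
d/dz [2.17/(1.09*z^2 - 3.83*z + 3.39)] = (8.3111 - 4.7306*z)/(1.09*z^2 - 3.83*z + 3.39)^2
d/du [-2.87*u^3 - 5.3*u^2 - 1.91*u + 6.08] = -8.61*u^2 - 10.6*u - 1.91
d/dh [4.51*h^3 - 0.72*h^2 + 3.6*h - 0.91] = 13.53*h^2 - 1.44*h + 3.6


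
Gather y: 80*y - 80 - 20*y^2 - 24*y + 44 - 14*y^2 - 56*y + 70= 34 - 34*y^2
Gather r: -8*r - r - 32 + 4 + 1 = -9*r - 27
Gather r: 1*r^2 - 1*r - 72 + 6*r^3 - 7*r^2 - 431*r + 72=6*r^3 - 6*r^2 - 432*r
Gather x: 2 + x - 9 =x - 7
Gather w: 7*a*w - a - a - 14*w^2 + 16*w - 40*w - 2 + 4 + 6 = -2*a - 14*w^2 + w*(7*a - 24) + 8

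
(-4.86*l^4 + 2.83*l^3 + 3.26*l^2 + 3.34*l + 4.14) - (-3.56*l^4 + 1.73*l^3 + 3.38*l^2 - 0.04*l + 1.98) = -1.3*l^4 + 1.1*l^3 - 0.12*l^2 + 3.38*l + 2.16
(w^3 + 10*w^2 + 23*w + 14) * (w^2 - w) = w^5 + 9*w^4 + 13*w^3 - 9*w^2 - 14*w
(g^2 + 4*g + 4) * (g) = g^3 + 4*g^2 + 4*g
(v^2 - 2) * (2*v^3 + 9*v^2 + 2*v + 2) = 2*v^5 + 9*v^4 - 2*v^3 - 16*v^2 - 4*v - 4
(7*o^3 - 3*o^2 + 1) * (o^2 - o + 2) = 7*o^5 - 10*o^4 + 17*o^3 - 5*o^2 - o + 2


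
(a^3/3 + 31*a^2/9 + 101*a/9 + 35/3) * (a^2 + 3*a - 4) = a^5/3 + 40*a^4/9 + 182*a^3/9 + 284*a^2/9 - 89*a/9 - 140/3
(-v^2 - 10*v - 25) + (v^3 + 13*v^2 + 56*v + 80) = v^3 + 12*v^2 + 46*v + 55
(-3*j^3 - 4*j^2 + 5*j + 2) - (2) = -3*j^3 - 4*j^2 + 5*j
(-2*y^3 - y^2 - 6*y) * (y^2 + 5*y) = -2*y^5 - 11*y^4 - 11*y^3 - 30*y^2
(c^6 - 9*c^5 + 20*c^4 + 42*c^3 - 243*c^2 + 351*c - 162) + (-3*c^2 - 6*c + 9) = c^6 - 9*c^5 + 20*c^4 + 42*c^3 - 246*c^2 + 345*c - 153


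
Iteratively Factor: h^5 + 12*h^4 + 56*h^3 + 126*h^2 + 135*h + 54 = (h + 3)*(h^4 + 9*h^3 + 29*h^2 + 39*h + 18) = (h + 3)^2*(h^3 + 6*h^2 + 11*h + 6) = (h + 2)*(h + 3)^2*(h^2 + 4*h + 3) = (h + 1)*(h + 2)*(h + 3)^2*(h + 3)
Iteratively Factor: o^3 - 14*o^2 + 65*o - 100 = (o - 5)*(o^2 - 9*o + 20) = (o - 5)*(o - 4)*(o - 5)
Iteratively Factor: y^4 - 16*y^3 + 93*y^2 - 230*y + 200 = (y - 2)*(y^3 - 14*y^2 + 65*y - 100) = (y - 5)*(y - 2)*(y^2 - 9*y + 20) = (y - 5)*(y - 4)*(y - 2)*(y - 5)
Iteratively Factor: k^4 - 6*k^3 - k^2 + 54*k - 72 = (k - 2)*(k^3 - 4*k^2 - 9*k + 36) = (k - 4)*(k - 2)*(k^2 - 9) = (k - 4)*(k - 3)*(k - 2)*(k + 3)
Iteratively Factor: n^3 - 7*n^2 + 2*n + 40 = (n + 2)*(n^2 - 9*n + 20) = (n - 5)*(n + 2)*(n - 4)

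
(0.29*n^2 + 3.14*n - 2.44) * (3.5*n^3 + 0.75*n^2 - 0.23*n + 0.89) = 1.015*n^5 + 11.2075*n^4 - 6.2517*n^3 - 2.2941*n^2 + 3.3558*n - 2.1716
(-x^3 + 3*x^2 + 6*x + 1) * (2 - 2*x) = 2*x^4 - 8*x^3 - 6*x^2 + 10*x + 2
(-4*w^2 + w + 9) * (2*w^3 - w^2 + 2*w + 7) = -8*w^5 + 6*w^4 + 9*w^3 - 35*w^2 + 25*w + 63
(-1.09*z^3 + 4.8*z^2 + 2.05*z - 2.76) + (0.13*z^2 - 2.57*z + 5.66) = -1.09*z^3 + 4.93*z^2 - 0.52*z + 2.9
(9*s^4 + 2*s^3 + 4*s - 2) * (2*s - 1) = 18*s^5 - 5*s^4 - 2*s^3 + 8*s^2 - 8*s + 2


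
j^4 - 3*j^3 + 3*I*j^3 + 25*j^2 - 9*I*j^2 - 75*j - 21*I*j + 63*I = (j - 3)*(j - 3*I)*(j - I)*(j + 7*I)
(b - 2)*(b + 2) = b^2 - 4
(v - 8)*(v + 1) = v^2 - 7*v - 8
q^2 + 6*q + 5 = (q + 1)*(q + 5)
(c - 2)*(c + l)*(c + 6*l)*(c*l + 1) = c^4*l + 7*c^3*l^2 - 2*c^3*l + c^3 + 6*c^2*l^3 - 14*c^2*l^2 + 7*c^2*l - 2*c^2 - 12*c*l^3 + 6*c*l^2 - 14*c*l - 12*l^2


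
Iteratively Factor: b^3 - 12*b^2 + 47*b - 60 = (b - 5)*(b^2 - 7*b + 12) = (b - 5)*(b - 3)*(b - 4)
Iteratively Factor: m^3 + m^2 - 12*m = (m - 3)*(m^2 + 4*m) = m*(m - 3)*(m + 4)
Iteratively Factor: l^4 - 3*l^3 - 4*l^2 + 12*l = (l)*(l^3 - 3*l^2 - 4*l + 12) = l*(l - 3)*(l^2 - 4) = l*(l - 3)*(l + 2)*(l - 2)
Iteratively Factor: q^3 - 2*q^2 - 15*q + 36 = (q + 4)*(q^2 - 6*q + 9) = (q - 3)*(q + 4)*(q - 3)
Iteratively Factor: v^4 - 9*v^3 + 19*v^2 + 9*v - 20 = (v + 1)*(v^3 - 10*v^2 + 29*v - 20) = (v - 1)*(v + 1)*(v^2 - 9*v + 20) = (v - 4)*(v - 1)*(v + 1)*(v - 5)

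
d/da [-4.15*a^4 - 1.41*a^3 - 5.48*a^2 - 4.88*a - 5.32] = -16.6*a^3 - 4.23*a^2 - 10.96*a - 4.88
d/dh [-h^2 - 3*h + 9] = -2*h - 3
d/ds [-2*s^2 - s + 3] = -4*s - 1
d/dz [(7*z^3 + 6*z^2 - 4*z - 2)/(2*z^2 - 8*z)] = (7*z^4 - 56*z^3 - 20*z^2 + 4*z - 8)/(2*z^2*(z^2 - 8*z + 16))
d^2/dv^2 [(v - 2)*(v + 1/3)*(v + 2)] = 6*v + 2/3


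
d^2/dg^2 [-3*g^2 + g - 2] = -6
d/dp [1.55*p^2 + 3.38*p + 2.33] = 3.1*p + 3.38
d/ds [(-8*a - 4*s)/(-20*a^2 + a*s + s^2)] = 4*(20*a^2 - a*s - s^2 + (a + 2*s)*(2*a + s))/(-20*a^2 + a*s + s^2)^2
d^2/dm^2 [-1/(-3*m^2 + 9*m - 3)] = 2*(-m^2 + 3*m + (2*m - 3)^2 - 1)/(3*(m^2 - 3*m + 1)^3)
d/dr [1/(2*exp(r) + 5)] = -2*exp(r)/(2*exp(r) + 5)^2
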